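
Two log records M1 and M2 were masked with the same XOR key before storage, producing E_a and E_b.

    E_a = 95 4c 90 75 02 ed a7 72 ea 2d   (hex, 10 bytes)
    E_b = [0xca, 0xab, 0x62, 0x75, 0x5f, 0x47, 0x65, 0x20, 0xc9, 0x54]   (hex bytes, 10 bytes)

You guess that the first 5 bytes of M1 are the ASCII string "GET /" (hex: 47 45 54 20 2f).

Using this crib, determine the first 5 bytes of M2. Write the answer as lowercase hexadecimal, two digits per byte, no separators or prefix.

First, E_a ⊕ E_b = (M1 ⊕ K) ⊕ (M2 ⊕ K) = M1 ⊕ M2, so the key drops out. Then M2 = (M1 ⊕ M2) ⊕ M1 over the first 5 bytes.
byte 0: (95 XOR ca) XOR 47 = 5f XOR 47 = 18
byte 1: (4c XOR ab) XOR 45 = e7 XOR 45 = a2
byte 2: (90 XOR 62) XOR 54 = f2 XOR 54 = a6
byte 3: (75 XOR 75) XOR 20 = 00 XOR 20 = 20
byte 4: (02 XOR 5f) XOR 2f = 5d XOR 2f = 72

18a2a62072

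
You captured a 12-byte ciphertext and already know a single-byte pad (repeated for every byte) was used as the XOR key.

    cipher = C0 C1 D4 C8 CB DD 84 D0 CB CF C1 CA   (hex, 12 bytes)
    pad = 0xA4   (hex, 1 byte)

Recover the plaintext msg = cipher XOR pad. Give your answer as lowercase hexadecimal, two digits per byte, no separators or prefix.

The 1-byte key repeats, so the effective keystream is a4 a4 a4 a4 a4 a4 a4 a4 a4 a4 a4 a4.
byte 0: 192 XOR 164 = 100
byte 1: 193 XOR 164 = 101
byte 2: 212 XOR 164 = 112
byte 3: 200 XOR 164 = 108
byte 4: 203 XOR 164 = 111
byte 5: 221 XOR 164 = 121
byte 6: 132 XOR 164 =  32
byte 7: 208 XOR 164 = 116
byte 8: 203 XOR 164 = 111
byte 9: 207 XOR 164 = 107
byte 10: 193 XOR 164 = 101
byte 11: 202 XOR 164 = 110

6465706c6f7920746f6b656e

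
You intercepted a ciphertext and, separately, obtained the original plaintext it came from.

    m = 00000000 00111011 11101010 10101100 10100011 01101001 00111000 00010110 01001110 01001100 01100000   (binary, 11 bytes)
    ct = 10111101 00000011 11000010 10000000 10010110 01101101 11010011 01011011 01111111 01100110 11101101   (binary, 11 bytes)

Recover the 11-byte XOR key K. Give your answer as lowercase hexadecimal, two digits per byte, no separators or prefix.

bd38282c3504eb4d312a8d

Since ct = m ⊕ K, XORing both sides with m gives K = m ⊕ ct.
byte 0:   0 ^ 189 = 189
byte 1:  59 ^   3 =  56
byte 2: 234 ^ 194 =  40
byte 3: 172 ^ 128 =  44
byte 4: 163 ^ 150 =  53
byte 5: 105 ^ 109 =   4
byte 6:  56 ^ 211 = 235
byte 7:  22 ^  91 =  77
byte 8:  78 ^ 127 =  49
byte 9:  76 ^ 102 =  42
byte 10:  96 ^ 237 = 141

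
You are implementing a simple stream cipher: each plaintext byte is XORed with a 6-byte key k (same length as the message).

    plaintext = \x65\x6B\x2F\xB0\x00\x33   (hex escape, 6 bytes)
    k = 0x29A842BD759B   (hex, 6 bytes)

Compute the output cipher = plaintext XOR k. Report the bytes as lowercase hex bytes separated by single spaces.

XOR is its own inverse, so applying the key byte-wise gives the result directly.
01100101 ^ 00101001 = 01001100
01101011 ^ 10101000 = 11000011
00101111 ^ 01000010 = 01101101
10110000 ^ 10111101 = 00001101
00000000 ^ 01110101 = 01110101
00110011 ^ 10011011 = 10101000

4c c3 6d 0d 75 a8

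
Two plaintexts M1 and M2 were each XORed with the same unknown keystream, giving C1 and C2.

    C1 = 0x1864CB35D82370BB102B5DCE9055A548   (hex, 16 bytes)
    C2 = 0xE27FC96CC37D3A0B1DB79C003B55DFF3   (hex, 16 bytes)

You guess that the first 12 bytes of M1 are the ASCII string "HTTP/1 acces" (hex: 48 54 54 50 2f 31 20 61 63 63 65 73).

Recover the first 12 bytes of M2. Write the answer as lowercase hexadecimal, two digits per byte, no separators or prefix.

First, C1 ⊕ C2 = (M1 ⊕ K) ⊕ (M2 ⊕ K) = M1 ⊕ M2, so the key drops out. Then M2 = (M1 ⊕ M2) ⊕ M1 over the first 12 bytes.
byte 0: (18 ^ e2) ^ 48 = fa ^ 48 = b2
byte 1: (64 ^ 7f) ^ 54 = 1b ^ 54 = 4f
byte 2: (cb ^ c9) ^ 54 = 02 ^ 54 = 56
byte 3: (35 ^ 6c) ^ 50 = 59 ^ 50 = 09
byte 4: (d8 ^ c3) ^ 2f = 1b ^ 2f = 34
byte 5: (23 ^ 7d) ^ 31 = 5e ^ 31 = 6f
byte 6: (70 ^ 3a) ^ 20 = 4a ^ 20 = 6a
byte 7: (bb ^ 0b) ^ 61 = b0 ^ 61 = d1
byte 8: (10 ^ 1d) ^ 63 = 0d ^ 63 = 6e
byte 9: (2b ^ b7) ^ 63 = 9c ^ 63 = ff
byte 10: (5d ^ 9c) ^ 65 = c1 ^ 65 = a4
byte 11: (ce ^ 00) ^ 73 = ce ^ 73 = bd

b24f5609346f6ad16effa4bd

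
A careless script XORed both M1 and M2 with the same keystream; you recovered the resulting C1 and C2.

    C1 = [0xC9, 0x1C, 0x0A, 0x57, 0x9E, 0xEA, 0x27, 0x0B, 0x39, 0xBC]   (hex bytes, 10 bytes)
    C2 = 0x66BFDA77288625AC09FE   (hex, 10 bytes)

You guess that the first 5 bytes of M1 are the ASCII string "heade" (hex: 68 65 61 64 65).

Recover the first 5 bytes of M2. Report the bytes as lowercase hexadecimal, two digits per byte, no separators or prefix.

First, C1 ⊕ C2 = (M1 ⊕ K) ⊕ (M2 ⊕ K) = M1 ⊕ M2, so the key drops out. Then M2 = (M1 ⊕ M2) ⊕ M1 over the first 5 bytes.
byte 0: (c9 ⊕ 66) ⊕ 68 = af ⊕ 68 = c7
byte 1: (1c ⊕ bf) ⊕ 65 = a3 ⊕ 65 = c6
byte 2: (0a ⊕ da) ⊕ 61 = d0 ⊕ 61 = b1
byte 3: (57 ⊕ 77) ⊕ 64 = 20 ⊕ 64 = 44
byte 4: (9e ⊕ 28) ⊕ 65 = b6 ⊕ 65 = d3

c7c6b144d3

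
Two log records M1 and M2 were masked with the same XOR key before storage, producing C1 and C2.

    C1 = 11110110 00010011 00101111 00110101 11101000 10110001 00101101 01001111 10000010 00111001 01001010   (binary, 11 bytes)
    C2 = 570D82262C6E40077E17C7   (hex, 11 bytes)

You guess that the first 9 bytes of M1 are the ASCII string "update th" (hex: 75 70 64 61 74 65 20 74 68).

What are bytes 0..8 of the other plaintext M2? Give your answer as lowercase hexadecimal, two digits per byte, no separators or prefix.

d46ec972b0ba4d3c94

First, C1 ⊕ C2 = (M1 ⊕ K) ⊕ (M2 ⊕ K) = M1 ⊕ M2, so the key drops out. Then M2 = (M1 ⊕ M2) ⊕ M1 over the first 9 bytes.
byte 0: (f6 ⊕ 57) ⊕ 75 = a1 ⊕ 75 = d4
byte 1: (13 ⊕ 0d) ⊕ 70 = 1e ⊕ 70 = 6e
byte 2: (2f ⊕ 82) ⊕ 64 = ad ⊕ 64 = c9
byte 3: (35 ⊕ 26) ⊕ 61 = 13 ⊕ 61 = 72
byte 4: (e8 ⊕ 2c) ⊕ 74 = c4 ⊕ 74 = b0
byte 5: (b1 ⊕ 6e) ⊕ 65 = df ⊕ 65 = ba
byte 6: (2d ⊕ 40) ⊕ 20 = 6d ⊕ 20 = 4d
byte 7: (4f ⊕ 07) ⊕ 74 = 48 ⊕ 74 = 3c
byte 8: (82 ⊕ 7e) ⊕ 68 = fc ⊕ 68 = 94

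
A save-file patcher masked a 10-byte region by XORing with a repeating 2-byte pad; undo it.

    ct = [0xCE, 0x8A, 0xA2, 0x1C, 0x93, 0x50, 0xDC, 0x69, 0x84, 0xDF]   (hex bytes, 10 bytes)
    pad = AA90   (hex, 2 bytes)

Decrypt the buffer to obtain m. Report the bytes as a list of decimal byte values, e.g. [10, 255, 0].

The 2-byte key repeats, so the effective keystream is aa 90 aa 90 aa 90 aa 90 aa 90.
byte 0: 11001110 xor 10101010 = 01100100
byte 1: 10001010 xor 10010000 = 00011010
byte 2: 10100010 xor 10101010 = 00001000
byte 3: 00011100 xor 10010000 = 10001100
byte 4: 10010011 xor 10101010 = 00111001
byte 5: 01010000 xor 10010000 = 11000000
byte 6: 11011100 xor 10101010 = 01110110
byte 7: 01101001 xor 10010000 = 11111001
byte 8: 10000100 xor 10101010 = 00101110
byte 9: 11011111 xor 10010000 = 01001111

[100, 26, 8, 140, 57, 192, 118, 249, 46, 79]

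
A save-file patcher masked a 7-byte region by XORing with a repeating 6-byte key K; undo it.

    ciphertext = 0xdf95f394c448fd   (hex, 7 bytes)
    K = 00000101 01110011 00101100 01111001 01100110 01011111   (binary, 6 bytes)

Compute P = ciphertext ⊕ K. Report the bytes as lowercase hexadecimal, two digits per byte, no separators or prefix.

The 6-byte key repeats, so the effective keystream is 05 73 2c 79 66 5f 05.
byte 0: 223 ⊕   5 = 218
byte 1: 149 ⊕ 115 = 230
byte 2: 243 ⊕  44 = 223
byte 3: 148 ⊕ 121 = 237
byte 4: 196 ⊕ 102 = 162
byte 5:  72 ⊕  95 =  23
byte 6: 253 ⊕   5 = 248

dae6dfeda217f8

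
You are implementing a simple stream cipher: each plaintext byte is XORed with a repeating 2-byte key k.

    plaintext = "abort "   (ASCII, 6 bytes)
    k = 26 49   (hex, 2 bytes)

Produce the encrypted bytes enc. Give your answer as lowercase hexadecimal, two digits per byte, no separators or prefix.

The 2-byte key repeats, so the effective keystream is 26 49 26 49 26 49.
byte 0: 61 xor 26 = 47
byte 1: 62 xor 49 = 2b
byte 2: 6f xor 26 = 49
byte 3: 72 xor 49 = 3b
byte 4: 74 xor 26 = 52
byte 5: 20 xor 49 = 69

472b493b5269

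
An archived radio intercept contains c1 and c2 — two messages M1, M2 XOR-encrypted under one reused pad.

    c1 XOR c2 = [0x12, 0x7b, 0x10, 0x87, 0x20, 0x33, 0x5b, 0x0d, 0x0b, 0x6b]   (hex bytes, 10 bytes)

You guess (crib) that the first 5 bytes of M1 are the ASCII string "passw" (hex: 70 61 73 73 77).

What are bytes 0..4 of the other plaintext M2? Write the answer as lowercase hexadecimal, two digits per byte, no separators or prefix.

621a63f457

Since c1 ⊕ c2 = M1 ⊕ M2, XORing with the guessed M1 bytes yields the corresponding M2 bytes: M2 = (c1 ⊕ c2) ⊕ M1.
00010010 ⊕ 01110000 = 01100010
01111011 ⊕ 01100001 = 00011010
00010000 ⊕ 01110011 = 01100011
10000111 ⊕ 01110011 = 11110100
00100000 ⊕ 01110111 = 01010111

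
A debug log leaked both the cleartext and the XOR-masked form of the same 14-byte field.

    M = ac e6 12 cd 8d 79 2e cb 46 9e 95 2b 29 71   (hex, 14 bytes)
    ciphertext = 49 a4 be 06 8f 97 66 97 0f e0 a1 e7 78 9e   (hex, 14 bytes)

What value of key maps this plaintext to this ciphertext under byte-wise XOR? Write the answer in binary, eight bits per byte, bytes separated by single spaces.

11100101 01000010 10101100 11001011 00000010 11101110 01001000 01011100 01001001 01111110 00110100 11001100 01010001 11101111

Since ciphertext = M ⊕ key, XORing both sides with M gives key = M ⊕ ciphertext.
172 XOR  73 = 229
230 XOR 164 =  66
 18 XOR 190 = 172
205 XOR   6 = 203
141 XOR 143 =   2
121 XOR 151 = 238
 46 XOR 102 =  72
203 XOR 151 =  92
 70 XOR  15 =  73
158 XOR 224 = 126
149 XOR 161 =  52
 43 XOR 231 = 204
 41 XOR 120 =  81
113 XOR 158 = 239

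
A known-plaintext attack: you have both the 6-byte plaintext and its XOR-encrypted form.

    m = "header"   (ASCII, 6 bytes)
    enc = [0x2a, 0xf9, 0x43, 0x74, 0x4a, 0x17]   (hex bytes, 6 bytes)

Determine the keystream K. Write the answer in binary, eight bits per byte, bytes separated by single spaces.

01000010 10011100 00100010 00010000 00101111 01100101

Since enc = m ⊕ K, XORing both sides with m gives K = m ⊕ enc.
104 ⊕  42 =  66
101 ⊕ 249 = 156
 97 ⊕  67 =  34
100 ⊕ 116 =  16
101 ⊕  74 =  47
114 ⊕  23 = 101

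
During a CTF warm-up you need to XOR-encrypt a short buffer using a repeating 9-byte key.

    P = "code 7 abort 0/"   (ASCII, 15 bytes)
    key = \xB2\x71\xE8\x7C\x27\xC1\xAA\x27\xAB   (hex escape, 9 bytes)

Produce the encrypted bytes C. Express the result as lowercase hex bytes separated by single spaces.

d1 1e 8c 19 07 f6 8a 46 c9 dd 03 9c 5c 17 ee

The 9-byte key repeats, so the effective keystream is b2 71 e8 7c 27 c1 aa 27 ab b2 71 e8 7c 27 c1.
byte 0: 63 xor b2 = d1
byte 1: 6f xor 71 = 1e
byte 2: 64 xor e8 = 8c
byte 3: 65 xor 7c = 19
byte 4: 20 xor 27 = 07
byte 5: 37 xor c1 = f6
byte 6: 20 xor aa = 8a
byte 7: 61 xor 27 = 46
byte 8: 62 xor ab = c9
byte 9: 6f xor b2 = dd
byte 10: 72 xor 71 = 03
byte 11: 74 xor e8 = 9c
byte 12: 20 xor 7c = 5c
byte 13: 30 xor 27 = 17
byte 14: 2f xor c1 = ee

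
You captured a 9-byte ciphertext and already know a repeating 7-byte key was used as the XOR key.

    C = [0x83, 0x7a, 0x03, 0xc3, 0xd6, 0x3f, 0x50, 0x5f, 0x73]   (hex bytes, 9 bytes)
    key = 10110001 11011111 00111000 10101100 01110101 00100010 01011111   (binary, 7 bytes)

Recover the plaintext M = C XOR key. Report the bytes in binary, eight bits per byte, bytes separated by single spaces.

The 7-byte key repeats, so the effective keystream is b1 df 38 ac 75 22 5f b1 df.
byte 0: 83 ⊕ b1 = 32
byte 1: 7a ⊕ df = a5
byte 2: 03 ⊕ 38 = 3b
byte 3: c3 ⊕ ac = 6f
byte 4: d6 ⊕ 75 = a3
byte 5: 3f ⊕ 22 = 1d
byte 6: 50 ⊕ 5f = 0f
byte 7: 5f ⊕ b1 = ee
byte 8: 73 ⊕ df = ac

00110010 10100101 00111011 01101111 10100011 00011101 00001111 11101110 10101100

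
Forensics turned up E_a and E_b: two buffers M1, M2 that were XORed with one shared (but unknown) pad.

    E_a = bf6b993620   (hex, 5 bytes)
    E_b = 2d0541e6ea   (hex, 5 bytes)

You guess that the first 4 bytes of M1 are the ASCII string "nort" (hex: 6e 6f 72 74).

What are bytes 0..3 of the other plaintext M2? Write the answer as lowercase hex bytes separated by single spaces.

First, E_a ⊕ E_b = (M1 ⊕ K) ⊕ (M2 ⊕ K) = M1 ⊕ M2, so the key drops out. Then M2 = (M1 ⊕ M2) ⊕ M1 over the first 4 bytes.
byte 0: (bf XOR 2d) XOR 6e = 92 XOR 6e = fc
byte 1: (6b XOR 05) XOR 6f = 6e XOR 6f = 01
byte 2: (99 XOR 41) XOR 72 = d8 XOR 72 = aa
byte 3: (36 XOR e6) XOR 74 = d0 XOR 74 = a4

fc 01 aa a4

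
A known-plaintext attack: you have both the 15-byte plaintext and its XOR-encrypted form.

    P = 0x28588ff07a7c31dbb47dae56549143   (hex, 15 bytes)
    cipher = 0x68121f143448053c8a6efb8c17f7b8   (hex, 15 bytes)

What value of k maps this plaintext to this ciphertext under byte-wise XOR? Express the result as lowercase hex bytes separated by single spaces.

Since cipher = P ⊕ k, XORing both sides with P gives k = P ⊕ cipher.
 40 ^ 104 =  64
 88 ^  18 =  74
143 ^  31 = 144
240 ^  20 = 228
122 ^  52 =  78
124 ^  72 =  52
 49 ^   5 =  52
219 ^  60 = 231
180 ^ 138 =  62
125 ^ 110 =  19
174 ^ 251 =  85
 86 ^ 140 = 218
 84 ^  23 =  67
145 ^ 247 = 102
 67 ^ 184 = 251

40 4a 90 e4 4e 34 34 e7 3e 13 55 da 43 66 fb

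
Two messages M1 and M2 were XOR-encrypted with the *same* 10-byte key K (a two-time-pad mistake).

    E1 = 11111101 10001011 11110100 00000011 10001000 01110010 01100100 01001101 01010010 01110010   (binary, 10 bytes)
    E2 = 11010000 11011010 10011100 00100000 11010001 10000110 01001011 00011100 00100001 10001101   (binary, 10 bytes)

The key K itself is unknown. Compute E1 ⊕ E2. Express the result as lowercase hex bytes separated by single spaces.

2d 51 68 23 59 f4 2f 51 73 ff

E1 ⊕ E2 = (M1 ⊕ K) ⊕ (M2 ⊕ K) = M1 ⊕ M2 — the shared key cancels under XOR.
fd ^ d0 = 2d
8b ^ da = 51
f4 ^ 9c = 68
03 ^ 20 = 23
88 ^ d1 = 59
72 ^ 86 = f4
64 ^ 4b = 2f
4d ^ 1c = 51
52 ^ 21 = 73
72 ^ 8d = ff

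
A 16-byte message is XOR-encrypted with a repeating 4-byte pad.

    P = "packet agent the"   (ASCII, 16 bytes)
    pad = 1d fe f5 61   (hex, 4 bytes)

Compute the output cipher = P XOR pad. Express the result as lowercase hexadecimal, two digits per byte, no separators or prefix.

The 4-byte key repeats, so the effective keystream is 1d fe f5 61 1d fe f5 61 1d fe f5 61 1d fe f5 61.
byte 0: 112 xor  29 = 109
byte 1:  97 xor 254 = 159
byte 2:  99 xor 245 = 150
byte 3: 107 xor  97 =  10
byte 4: 101 xor  29 = 120
byte 5: 116 xor 254 = 138
byte 6:  32 xor 245 = 213
byte 7:  97 xor  97 =   0
byte 8: 103 xor  29 = 122
byte 9: 101 xor 254 = 155
byte 10: 110 xor 245 = 155
byte 11: 116 xor  97 =  21
byte 12:  32 xor  29 =  61
byte 13: 116 xor 254 = 138
byte 14: 104 xor 245 = 157
byte 15: 101 xor  97 =   4

6d9f960a788ad5007a9b9b153d8a9d04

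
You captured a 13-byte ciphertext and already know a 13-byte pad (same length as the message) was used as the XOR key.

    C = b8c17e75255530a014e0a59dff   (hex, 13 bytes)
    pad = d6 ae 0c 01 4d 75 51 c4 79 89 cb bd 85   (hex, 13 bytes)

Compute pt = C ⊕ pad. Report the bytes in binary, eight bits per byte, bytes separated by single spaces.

b8 ^ d6 = 6e
c1 ^ ae = 6f
7e ^ 0c = 72
75 ^ 01 = 74
25 ^ 4d = 68
55 ^ 75 = 20
30 ^ 51 = 61
a0 ^ c4 = 64
14 ^ 79 = 6d
e0 ^ 89 = 69
a5 ^ cb = 6e
9d ^ bd = 20
ff ^ 85 = 7a

01101110 01101111 01110010 01110100 01101000 00100000 01100001 01100100 01101101 01101001 01101110 00100000 01111010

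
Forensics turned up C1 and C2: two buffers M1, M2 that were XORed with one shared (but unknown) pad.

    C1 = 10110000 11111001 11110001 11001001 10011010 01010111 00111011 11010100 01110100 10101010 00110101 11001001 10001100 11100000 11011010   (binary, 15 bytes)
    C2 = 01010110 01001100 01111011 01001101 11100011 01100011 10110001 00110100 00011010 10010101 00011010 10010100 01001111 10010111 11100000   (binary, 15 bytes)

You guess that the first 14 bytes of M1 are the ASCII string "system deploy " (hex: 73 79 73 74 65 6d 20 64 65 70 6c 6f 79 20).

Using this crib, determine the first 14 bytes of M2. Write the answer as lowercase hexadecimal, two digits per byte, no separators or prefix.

95ccf9f01c59aa840b4f4332ba57

First, C1 ⊕ C2 = (M1 ⊕ K) ⊕ (M2 ⊕ K) = M1 ⊕ M2, so the key drops out. Then M2 = (M1 ⊕ M2) ⊕ M1 over the first 14 bytes.
byte 0: (b0 xor 56) xor 73 = e6 xor 73 = 95
byte 1: (f9 xor 4c) xor 79 = b5 xor 79 = cc
byte 2: (f1 xor 7b) xor 73 = 8a xor 73 = f9
byte 3: (c9 xor 4d) xor 74 = 84 xor 74 = f0
byte 4: (9a xor e3) xor 65 = 79 xor 65 = 1c
byte 5: (57 xor 63) xor 6d = 34 xor 6d = 59
byte 6: (3b xor b1) xor 20 = 8a xor 20 = aa
byte 7: (d4 xor 34) xor 64 = e0 xor 64 = 84
byte 8: (74 xor 1a) xor 65 = 6e xor 65 = 0b
byte 9: (aa xor 95) xor 70 = 3f xor 70 = 4f
byte 10: (35 xor 1a) xor 6c = 2f xor 6c = 43
byte 11: (c9 xor 94) xor 6f = 5d xor 6f = 32
byte 12: (8c xor 4f) xor 79 = c3 xor 79 = ba
byte 13: (e0 xor 97) xor 20 = 77 xor 20 = 57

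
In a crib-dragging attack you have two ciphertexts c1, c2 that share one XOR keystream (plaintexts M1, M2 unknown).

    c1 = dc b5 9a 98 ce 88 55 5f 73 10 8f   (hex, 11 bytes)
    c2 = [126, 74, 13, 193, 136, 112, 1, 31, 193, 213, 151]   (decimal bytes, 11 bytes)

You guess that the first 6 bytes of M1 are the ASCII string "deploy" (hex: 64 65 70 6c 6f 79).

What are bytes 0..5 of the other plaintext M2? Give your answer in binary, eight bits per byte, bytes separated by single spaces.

11000110 10011010 11100111 00110101 00101001 10000001

First, c1 ⊕ c2 = (M1 ⊕ K) ⊕ (M2 ⊕ K) = M1 ⊕ M2, so the key drops out. Then M2 = (M1 ⊕ M2) ⊕ M1 over the first 6 bytes.
byte 0: (dc XOR 7e) XOR 64 = a2 XOR 64 = c6
byte 1: (b5 XOR 4a) XOR 65 = ff XOR 65 = 9a
byte 2: (9a XOR 0d) XOR 70 = 97 XOR 70 = e7
byte 3: (98 XOR c1) XOR 6c = 59 XOR 6c = 35
byte 4: (ce XOR 88) XOR 6f = 46 XOR 6f = 29
byte 5: (88 XOR 70) XOR 79 = f8 XOR 79 = 81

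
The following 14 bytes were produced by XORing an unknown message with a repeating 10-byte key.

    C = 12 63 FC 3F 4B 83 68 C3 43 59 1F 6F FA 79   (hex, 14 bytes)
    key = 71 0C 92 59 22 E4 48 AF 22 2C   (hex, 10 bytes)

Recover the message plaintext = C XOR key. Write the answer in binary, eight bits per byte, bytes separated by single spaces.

The 10-byte key repeats, so the effective keystream is 71 0c 92 59 22 e4 48 af 22 2c 71 0c 92 59.
byte 0: 12 xor 71 = 63
byte 1: 63 xor 0c = 6f
byte 2: fc xor 92 = 6e
byte 3: 3f xor 59 = 66
byte 4: 4b xor 22 = 69
byte 5: 83 xor e4 = 67
byte 6: 68 xor 48 = 20
byte 7: c3 xor af = 6c
byte 8: 43 xor 22 = 61
byte 9: 59 xor 2c = 75
byte 10: 1f xor 71 = 6e
byte 11: 6f xor 0c = 63
byte 12: fa xor 92 = 68
byte 13: 79 xor 59 = 20

01100011 01101111 01101110 01100110 01101001 01100111 00100000 01101100 01100001 01110101 01101110 01100011 01101000 00100000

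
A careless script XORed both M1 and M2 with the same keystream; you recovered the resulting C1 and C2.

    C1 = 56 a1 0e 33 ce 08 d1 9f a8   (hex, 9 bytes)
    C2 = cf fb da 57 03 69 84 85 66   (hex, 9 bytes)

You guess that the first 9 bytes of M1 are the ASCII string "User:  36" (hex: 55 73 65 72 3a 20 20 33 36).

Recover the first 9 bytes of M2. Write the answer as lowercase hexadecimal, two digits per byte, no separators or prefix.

cc29b116f7417529f8

First, C1 ⊕ C2 = (M1 ⊕ K) ⊕ (M2 ⊕ K) = M1 ⊕ M2, so the key drops out. Then M2 = (M1 ⊕ M2) ⊕ M1 over the first 9 bytes.
byte 0: (56 xor cf) xor 55 = 99 xor 55 = cc
byte 1: (a1 xor fb) xor 73 = 5a xor 73 = 29
byte 2: (0e xor da) xor 65 = d4 xor 65 = b1
byte 3: (33 xor 57) xor 72 = 64 xor 72 = 16
byte 4: (ce xor 03) xor 3a = cd xor 3a = f7
byte 5: (08 xor 69) xor 20 = 61 xor 20 = 41
byte 6: (d1 xor 84) xor 20 = 55 xor 20 = 75
byte 7: (9f xor 85) xor 33 = 1a xor 33 = 29
byte 8: (a8 xor 66) xor 36 = ce xor 36 = f8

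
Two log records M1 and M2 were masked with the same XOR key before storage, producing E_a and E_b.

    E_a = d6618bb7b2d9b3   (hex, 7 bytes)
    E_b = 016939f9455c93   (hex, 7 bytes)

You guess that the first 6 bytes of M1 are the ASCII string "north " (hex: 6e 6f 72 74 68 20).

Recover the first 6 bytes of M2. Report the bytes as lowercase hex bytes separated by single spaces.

b9 67 c0 3a 9f a5

First, E_a ⊕ E_b = (M1 ⊕ K) ⊕ (M2 ⊕ K) = M1 ⊕ M2, so the key drops out. Then M2 = (M1 ⊕ M2) ⊕ M1 over the first 6 bytes.
byte 0: (d6 ^ 01) ^ 6e = d7 ^ 6e = b9
byte 1: (61 ^ 69) ^ 6f = 08 ^ 6f = 67
byte 2: (8b ^ 39) ^ 72 = b2 ^ 72 = c0
byte 3: (b7 ^ f9) ^ 74 = 4e ^ 74 = 3a
byte 4: (b2 ^ 45) ^ 68 = f7 ^ 68 = 9f
byte 5: (d9 ^ 5c) ^ 20 = 85 ^ 20 = a5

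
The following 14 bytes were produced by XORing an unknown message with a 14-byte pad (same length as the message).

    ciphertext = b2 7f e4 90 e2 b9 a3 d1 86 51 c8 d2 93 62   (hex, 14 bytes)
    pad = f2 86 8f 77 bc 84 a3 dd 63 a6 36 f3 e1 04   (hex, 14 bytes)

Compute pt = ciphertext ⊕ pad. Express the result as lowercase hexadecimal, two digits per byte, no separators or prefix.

10110010 xor 11110010 = 01000000
01111111 xor 10000110 = 11111001
11100100 xor 10001111 = 01101011
10010000 xor 01110111 = 11100111
11100010 xor 10111100 = 01011110
10111001 xor 10000100 = 00111101
10100011 xor 10100011 = 00000000
11010001 xor 11011101 = 00001100
10000110 xor 01100011 = 11100101
01010001 xor 10100110 = 11110111
11001000 xor 00110110 = 11111110
11010010 xor 11110011 = 00100001
10010011 xor 11100001 = 01110010
01100010 xor 00000100 = 01100110

40f96be75e3d000ce5f7fe217266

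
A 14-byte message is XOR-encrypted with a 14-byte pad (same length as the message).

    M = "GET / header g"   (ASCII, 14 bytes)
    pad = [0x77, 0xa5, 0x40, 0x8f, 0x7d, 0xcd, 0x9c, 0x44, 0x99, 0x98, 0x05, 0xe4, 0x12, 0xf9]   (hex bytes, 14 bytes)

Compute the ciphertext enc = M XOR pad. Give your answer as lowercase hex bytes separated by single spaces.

30 e0 14 af 52 ed f4 21 f8 fc 60 96 32 9e

XOR is its own inverse, so applying the key byte-wise gives the result directly.
byte 0: 01000111 XOR 01110111 = 00110000
byte 1: 01000101 XOR 10100101 = 11100000
byte 2: 01010100 XOR 01000000 = 00010100
byte 3: 00100000 XOR 10001111 = 10101111
byte 4: 00101111 XOR 01111101 = 01010010
byte 5: 00100000 XOR 11001101 = 11101101
byte 6: 01101000 XOR 10011100 = 11110100
byte 7: 01100101 XOR 01000100 = 00100001
byte 8: 01100001 XOR 10011001 = 11111000
byte 9: 01100100 XOR 10011000 = 11111100
byte 10: 01100101 XOR 00000101 = 01100000
byte 11: 01110010 XOR 11100100 = 10010110
byte 12: 00100000 XOR 00010010 = 00110010
byte 13: 01100111 XOR 11111001 = 10011110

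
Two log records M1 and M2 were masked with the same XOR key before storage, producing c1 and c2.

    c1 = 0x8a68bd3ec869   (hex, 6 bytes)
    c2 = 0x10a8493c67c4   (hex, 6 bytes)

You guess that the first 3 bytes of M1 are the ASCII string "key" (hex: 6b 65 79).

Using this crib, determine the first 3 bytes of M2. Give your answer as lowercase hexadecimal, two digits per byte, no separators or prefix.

f1a58d

First, c1 ⊕ c2 = (M1 ⊕ K) ⊕ (M2 ⊕ K) = M1 ⊕ M2, so the key drops out. Then M2 = (M1 ⊕ M2) ⊕ M1 over the first 3 bytes.
byte 0: (8a ⊕ 10) ⊕ 6b = 9a ⊕ 6b = f1
byte 1: (68 ⊕ a8) ⊕ 65 = c0 ⊕ 65 = a5
byte 2: (bd ⊕ 49) ⊕ 79 = f4 ⊕ 79 = 8d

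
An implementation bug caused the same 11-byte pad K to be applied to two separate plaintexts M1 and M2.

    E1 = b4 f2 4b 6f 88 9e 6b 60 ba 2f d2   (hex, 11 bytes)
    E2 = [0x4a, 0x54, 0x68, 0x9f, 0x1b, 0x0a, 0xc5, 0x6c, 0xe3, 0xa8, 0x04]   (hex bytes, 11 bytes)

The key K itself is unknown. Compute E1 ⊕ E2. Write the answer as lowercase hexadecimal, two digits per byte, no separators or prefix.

E1 ⊕ E2 = (M1 ⊕ K) ⊕ (M2 ⊕ K) = M1 ⊕ M2 — the shared key cancels under XOR.
byte 0: 180 ^  74 = 254
byte 1: 242 ^  84 = 166
byte 2:  75 ^ 104 =  35
byte 3: 111 ^ 159 = 240
byte 4: 136 ^  27 = 147
byte 5: 158 ^  10 = 148
byte 6: 107 ^ 197 = 174
byte 7:  96 ^ 108 =  12
byte 8: 186 ^ 227 =  89
byte 9:  47 ^ 168 = 135
byte 10: 210 ^   4 = 214

fea623f09394ae0c5987d6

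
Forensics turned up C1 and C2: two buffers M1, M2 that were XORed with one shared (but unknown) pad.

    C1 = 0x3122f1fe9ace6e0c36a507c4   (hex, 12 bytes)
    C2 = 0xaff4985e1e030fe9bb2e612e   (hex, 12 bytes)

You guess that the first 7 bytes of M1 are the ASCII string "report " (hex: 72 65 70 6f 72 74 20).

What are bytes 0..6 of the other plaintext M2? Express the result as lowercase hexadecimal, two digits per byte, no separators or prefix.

ecb319cff6b941

First, C1 ⊕ C2 = (M1 ⊕ K) ⊕ (M2 ⊕ K) = M1 ⊕ M2, so the key drops out. Then M2 = (M1 ⊕ M2) ⊕ M1 over the first 7 bytes.
byte 0: (31 ⊕ af) ⊕ 72 = 9e ⊕ 72 = ec
byte 1: (22 ⊕ f4) ⊕ 65 = d6 ⊕ 65 = b3
byte 2: (f1 ⊕ 98) ⊕ 70 = 69 ⊕ 70 = 19
byte 3: (fe ⊕ 5e) ⊕ 6f = a0 ⊕ 6f = cf
byte 4: (9a ⊕ 1e) ⊕ 72 = 84 ⊕ 72 = f6
byte 5: (ce ⊕ 03) ⊕ 74 = cd ⊕ 74 = b9
byte 6: (6e ⊕ 0f) ⊕ 20 = 61 ⊕ 20 = 41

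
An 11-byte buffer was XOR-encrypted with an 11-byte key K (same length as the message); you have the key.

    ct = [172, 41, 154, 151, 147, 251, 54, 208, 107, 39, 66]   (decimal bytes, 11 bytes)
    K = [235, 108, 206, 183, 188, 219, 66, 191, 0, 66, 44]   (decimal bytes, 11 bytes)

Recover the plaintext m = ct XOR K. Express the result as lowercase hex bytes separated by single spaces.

47 45 54 20 2f 20 74 6f 6b 65 6e

172 ⊕ 235 =  71
 41 ⊕ 108 =  69
154 ⊕ 206 =  84
151 ⊕ 183 =  32
147 ⊕ 188 =  47
251 ⊕ 219 =  32
 54 ⊕  66 = 116
208 ⊕ 191 = 111
107 ⊕   0 = 107
 39 ⊕  66 = 101
 66 ⊕  44 = 110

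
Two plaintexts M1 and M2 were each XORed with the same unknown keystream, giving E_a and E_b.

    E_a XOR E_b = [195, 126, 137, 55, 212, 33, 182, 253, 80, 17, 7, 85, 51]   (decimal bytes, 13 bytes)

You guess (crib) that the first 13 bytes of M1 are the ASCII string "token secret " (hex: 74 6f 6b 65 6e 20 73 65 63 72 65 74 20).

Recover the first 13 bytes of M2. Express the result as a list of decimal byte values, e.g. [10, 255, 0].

Since E_a ⊕ E_b = M1 ⊕ M2, XORing with the guessed M1 bytes yields the corresponding M2 bytes: M2 = (E_a ⊕ E_b) ⊕ M1.
byte 0: c3 ⊕ 74 = b7
byte 1: 7e ⊕ 6f = 11
byte 2: 89 ⊕ 6b = e2
byte 3: 37 ⊕ 65 = 52
byte 4: d4 ⊕ 6e = ba
byte 5: 21 ⊕ 20 = 01
byte 6: b6 ⊕ 73 = c5
byte 7: fd ⊕ 65 = 98
byte 8: 50 ⊕ 63 = 33
byte 9: 11 ⊕ 72 = 63
byte 10: 07 ⊕ 65 = 62
byte 11: 55 ⊕ 74 = 21
byte 12: 33 ⊕ 20 = 13

[183, 17, 226, 82, 186, 1, 197, 152, 51, 99, 98, 33, 19]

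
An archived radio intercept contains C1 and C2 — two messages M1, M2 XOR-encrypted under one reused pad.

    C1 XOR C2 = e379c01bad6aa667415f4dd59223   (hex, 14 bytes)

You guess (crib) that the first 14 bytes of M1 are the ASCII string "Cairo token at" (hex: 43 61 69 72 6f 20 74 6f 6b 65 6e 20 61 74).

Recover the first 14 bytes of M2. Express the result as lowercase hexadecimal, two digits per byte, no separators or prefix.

a018a969c24ad2082a3a23f5f357

Since C1 ⊕ C2 = M1 ⊕ M2, XORing with the guessed M1 bytes yields the corresponding M2 bytes: M2 = (C1 ⊕ C2) ⊕ M1.
e3 ⊕ 43 = a0
79 ⊕ 61 = 18
c0 ⊕ 69 = a9
1b ⊕ 72 = 69
ad ⊕ 6f = c2
6a ⊕ 20 = 4a
a6 ⊕ 74 = d2
67 ⊕ 6f = 08
41 ⊕ 6b = 2a
5f ⊕ 65 = 3a
4d ⊕ 6e = 23
d5 ⊕ 20 = f5
92 ⊕ 61 = f3
23 ⊕ 74 = 57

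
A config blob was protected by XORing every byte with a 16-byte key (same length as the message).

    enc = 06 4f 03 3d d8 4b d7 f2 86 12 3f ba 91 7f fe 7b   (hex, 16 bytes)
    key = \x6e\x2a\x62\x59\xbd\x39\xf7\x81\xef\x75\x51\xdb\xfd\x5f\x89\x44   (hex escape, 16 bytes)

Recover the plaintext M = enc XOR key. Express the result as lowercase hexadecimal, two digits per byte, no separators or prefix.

  6 xor 110 = 104
 79 xor  42 = 101
  3 xor  98 =  97
 61 xor  89 = 100
216 xor 189 = 101
 75 xor  57 = 114
215 xor 247 =  32
242 xor 129 = 115
134 xor 239 = 105
 18 xor 117 = 103
 63 xor  81 = 110
186 xor 219 =  97
145 xor 253 = 108
127 xor  95 =  32
254 xor 137 = 119
123 xor  68 =  63

686561646572207369676e616c20773f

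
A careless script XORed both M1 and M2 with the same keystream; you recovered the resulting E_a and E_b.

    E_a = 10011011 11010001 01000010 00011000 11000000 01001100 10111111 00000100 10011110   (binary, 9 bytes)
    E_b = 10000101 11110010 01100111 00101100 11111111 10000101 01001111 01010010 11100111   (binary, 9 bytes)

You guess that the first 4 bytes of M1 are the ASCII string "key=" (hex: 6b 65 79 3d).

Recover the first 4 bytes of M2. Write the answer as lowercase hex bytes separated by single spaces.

75 46 5c 09

First, E_a ⊕ E_b = (M1 ⊕ K) ⊕ (M2 ⊕ K) = M1 ⊕ M2, so the key drops out. Then M2 = (M1 ⊕ M2) ⊕ M1 over the first 4 bytes.
byte 0: (9b xor 85) xor 6b = 1e xor 6b = 75
byte 1: (d1 xor f2) xor 65 = 23 xor 65 = 46
byte 2: (42 xor 67) xor 79 = 25 xor 79 = 5c
byte 3: (18 xor 2c) xor 3d = 34 xor 3d = 09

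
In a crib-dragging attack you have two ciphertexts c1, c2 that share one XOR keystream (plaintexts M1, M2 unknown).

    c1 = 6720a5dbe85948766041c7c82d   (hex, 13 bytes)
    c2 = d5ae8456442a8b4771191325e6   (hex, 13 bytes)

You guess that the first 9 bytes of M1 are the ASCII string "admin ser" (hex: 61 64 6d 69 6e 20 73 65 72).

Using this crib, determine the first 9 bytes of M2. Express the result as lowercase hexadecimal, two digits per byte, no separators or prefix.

First, c1 ⊕ c2 = (M1 ⊕ K) ⊕ (M2 ⊕ K) = M1 ⊕ M2, so the key drops out. Then M2 = (M1 ⊕ M2) ⊕ M1 over the first 9 bytes.
byte 0: (67 ⊕ d5) ⊕ 61 = b2 ⊕ 61 = d3
byte 1: (20 ⊕ ae) ⊕ 64 = 8e ⊕ 64 = ea
byte 2: (a5 ⊕ 84) ⊕ 6d = 21 ⊕ 6d = 4c
byte 3: (db ⊕ 56) ⊕ 69 = 8d ⊕ 69 = e4
byte 4: (e8 ⊕ 44) ⊕ 6e = ac ⊕ 6e = c2
byte 5: (59 ⊕ 2a) ⊕ 20 = 73 ⊕ 20 = 53
byte 6: (48 ⊕ 8b) ⊕ 73 = c3 ⊕ 73 = b0
byte 7: (76 ⊕ 47) ⊕ 65 = 31 ⊕ 65 = 54
byte 8: (60 ⊕ 71) ⊕ 72 = 11 ⊕ 72 = 63

d3ea4ce4c253b05463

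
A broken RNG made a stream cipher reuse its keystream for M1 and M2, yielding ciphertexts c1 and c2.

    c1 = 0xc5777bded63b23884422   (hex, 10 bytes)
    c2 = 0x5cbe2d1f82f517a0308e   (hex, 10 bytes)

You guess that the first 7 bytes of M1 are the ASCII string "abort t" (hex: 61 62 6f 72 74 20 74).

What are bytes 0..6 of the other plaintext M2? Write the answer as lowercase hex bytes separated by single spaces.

f8 ab 39 b3 20 ee 40

First, c1 ⊕ c2 = (M1 ⊕ K) ⊕ (M2 ⊕ K) = M1 ⊕ M2, so the key drops out. Then M2 = (M1 ⊕ M2) ⊕ M1 over the first 7 bytes.
byte 0: (c5 ⊕ 5c) ⊕ 61 = 99 ⊕ 61 = f8
byte 1: (77 ⊕ be) ⊕ 62 = c9 ⊕ 62 = ab
byte 2: (7b ⊕ 2d) ⊕ 6f = 56 ⊕ 6f = 39
byte 3: (de ⊕ 1f) ⊕ 72 = c1 ⊕ 72 = b3
byte 4: (d6 ⊕ 82) ⊕ 74 = 54 ⊕ 74 = 20
byte 5: (3b ⊕ f5) ⊕ 20 = ce ⊕ 20 = ee
byte 6: (23 ⊕ 17) ⊕ 74 = 34 ⊕ 74 = 40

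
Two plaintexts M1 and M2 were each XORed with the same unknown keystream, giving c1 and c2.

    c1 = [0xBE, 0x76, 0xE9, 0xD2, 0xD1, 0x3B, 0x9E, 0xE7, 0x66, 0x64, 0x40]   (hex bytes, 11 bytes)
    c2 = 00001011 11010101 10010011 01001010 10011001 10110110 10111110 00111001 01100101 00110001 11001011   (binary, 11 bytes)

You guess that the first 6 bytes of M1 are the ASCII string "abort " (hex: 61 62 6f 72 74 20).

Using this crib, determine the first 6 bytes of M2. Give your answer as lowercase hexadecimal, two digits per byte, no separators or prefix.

First, c1 ⊕ c2 = (M1 ⊕ K) ⊕ (M2 ⊕ K) = M1 ⊕ M2, so the key drops out. Then M2 = (M1 ⊕ M2) ⊕ M1 over the first 6 bytes.
byte 0: (be ^ 0b) ^ 61 = b5 ^ 61 = d4
byte 1: (76 ^ d5) ^ 62 = a3 ^ 62 = c1
byte 2: (e9 ^ 93) ^ 6f = 7a ^ 6f = 15
byte 3: (d2 ^ 4a) ^ 72 = 98 ^ 72 = ea
byte 4: (d1 ^ 99) ^ 74 = 48 ^ 74 = 3c
byte 5: (3b ^ b6) ^ 20 = 8d ^ 20 = ad

d4c115ea3cad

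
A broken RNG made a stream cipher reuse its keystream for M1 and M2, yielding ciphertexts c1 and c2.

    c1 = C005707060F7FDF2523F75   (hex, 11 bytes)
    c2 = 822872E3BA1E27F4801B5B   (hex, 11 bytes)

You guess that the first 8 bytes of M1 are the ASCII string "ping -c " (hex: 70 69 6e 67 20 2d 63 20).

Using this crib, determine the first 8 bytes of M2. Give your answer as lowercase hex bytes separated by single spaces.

First, c1 ⊕ c2 = (M1 ⊕ K) ⊕ (M2 ⊕ K) = M1 ⊕ M2, so the key drops out. Then M2 = (M1 ⊕ M2) ⊕ M1 over the first 8 bytes.
byte 0: (c0 xor 82) xor 70 = 42 xor 70 = 32
byte 1: (05 xor 28) xor 69 = 2d xor 69 = 44
byte 2: (70 xor 72) xor 6e = 02 xor 6e = 6c
byte 3: (70 xor e3) xor 67 = 93 xor 67 = f4
byte 4: (60 xor ba) xor 20 = da xor 20 = fa
byte 5: (f7 xor 1e) xor 2d = e9 xor 2d = c4
byte 6: (fd xor 27) xor 63 = da xor 63 = b9
byte 7: (f2 xor f4) xor 20 = 06 xor 20 = 26

32 44 6c f4 fa c4 b9 26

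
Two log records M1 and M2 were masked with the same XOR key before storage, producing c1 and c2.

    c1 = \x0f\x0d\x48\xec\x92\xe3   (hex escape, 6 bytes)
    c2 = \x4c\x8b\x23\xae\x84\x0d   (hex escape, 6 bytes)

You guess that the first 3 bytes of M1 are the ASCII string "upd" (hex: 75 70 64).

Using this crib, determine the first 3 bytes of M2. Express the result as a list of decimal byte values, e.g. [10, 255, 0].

[54, 246, 15]

First, c1 ⊕ c2 = (M1 ⊕ K) ⊕ (M2 ⊕ K) = M1 ⊕ M2, so the key drops out. Then M2 = (M1 ⊕ M2) ⊕ M1 over the first 3 bytes.
byte 0: (0f xor 4c) xor 75 = 43 xor 75 = 36
byte 1: (0d xor 8b) xor 70 = 86 xor 70 = f6
byte 2: (48 xor 23) xor 64 = 6b xor 64 = 0f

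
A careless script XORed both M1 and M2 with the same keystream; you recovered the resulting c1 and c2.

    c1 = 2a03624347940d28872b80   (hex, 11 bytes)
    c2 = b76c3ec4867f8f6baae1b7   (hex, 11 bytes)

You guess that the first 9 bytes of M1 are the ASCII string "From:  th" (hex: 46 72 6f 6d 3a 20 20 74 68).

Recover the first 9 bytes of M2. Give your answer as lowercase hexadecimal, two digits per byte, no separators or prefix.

db1d33eafbcba23745

First, c1 ⊕ c2 = (M1 ⊕ K) ⊕ (M2 ⊕ K) = M1 ⊕ M2, so the key drops out. Then M2 = (M1 ⊕ M2) ⊕ M1 over the first 9 bytes.
byte 0: (2a ⊕ b7) ⊕ 46 = 9d ⊕ 46 = db
byte 1: (03 ⊕ 6c) ⊕ 72 = 6f ⊕ 72 = 1d
byte 2: (62 ⊕ 3e) ⊕ 6f = 5c ⊕ 6f = 33
byte 3: (43 ⊕ c4) ⊕ 6d = 87 ⊕ 6d = ea
byte 4: (47 ⊕ 86) ⊕ 3a = c1 ⊕ 3a = fb
byte 5: (94 ⊕ 7f) ⊕ 20 = eb ⊕ 20 = cb
byte 6: (0d ⊕ 8f) ⊕ 20 = 82 ⊕ 20 = a2
byte 7: (28 ⊕ 6b) ⊕ 74 = 43 ⊕ 74 = 37
byte 8: (87 ⊕ aa) ⊕ 68 = 2d ⊕ 68 = 45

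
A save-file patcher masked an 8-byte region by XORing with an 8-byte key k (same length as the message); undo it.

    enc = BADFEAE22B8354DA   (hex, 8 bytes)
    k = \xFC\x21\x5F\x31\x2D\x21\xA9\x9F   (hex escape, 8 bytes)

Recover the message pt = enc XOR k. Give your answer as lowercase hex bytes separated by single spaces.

10111010 XOR 11111100 = 01000110
11011111 XOR 00100001 = 11111110
11101010 XOR 01011111 = 10110101
11100010 XOR 00110001 = 11010011
00101011 XOR 00101101 = 00000110
10000011 XOR 00100001 = 10100010
01010100 XOR 10101001 = 11111101
11011010 XOR 10011111 = 01000101

46 fe b5 d3 06 a2 fd 45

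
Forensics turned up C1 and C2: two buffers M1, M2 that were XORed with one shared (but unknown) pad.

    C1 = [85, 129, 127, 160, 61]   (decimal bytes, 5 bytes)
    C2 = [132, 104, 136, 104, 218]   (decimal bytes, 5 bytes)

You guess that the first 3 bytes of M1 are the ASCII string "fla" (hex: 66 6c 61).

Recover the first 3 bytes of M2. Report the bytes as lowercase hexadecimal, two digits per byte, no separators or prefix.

First, C1 ⊕ C2 = (M1 ⊕ K) ⊕ (M2 ⊕ K) = M1 ⊕ M2, so the key drops out. Then M2 = (M1 ⊕ M2) ⊕ M1 over the first 3 bytes.
byte 0: (55 ^ 84) ^ 66 = d1 ^ 66 = b7
byte 1: (81 ^ 68) ^ 6c = e9 ^ 6c = 85
byte 2: (7f ^ 88) ^ 61 = f7 ^ 61 = 96

b78596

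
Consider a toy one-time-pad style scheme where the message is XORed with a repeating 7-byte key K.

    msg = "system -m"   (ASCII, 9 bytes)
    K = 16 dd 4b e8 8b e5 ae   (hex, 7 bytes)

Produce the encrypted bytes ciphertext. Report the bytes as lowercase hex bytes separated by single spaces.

65 a4 38 9c ee 88 8e 3b b0

The 7-byte key repeats, so the effective keystream is 16 dd 4b e8 8b e5 ae 16 dd.
byte 0: 115 ^  22 = 101
byte 1: 121 ^ 221 = 164
byte 2: 115 ^  75 =  56
byte 3: 116 ^ 232 = 156
byte 4: 101 ^ 139 = 238
byte 5: 109 ^ 229 = 136
byte 6:  32 ^ 174 = 142
byte 7:  45 ^  22 =  59
byte 8: 109 ^ 221 = 176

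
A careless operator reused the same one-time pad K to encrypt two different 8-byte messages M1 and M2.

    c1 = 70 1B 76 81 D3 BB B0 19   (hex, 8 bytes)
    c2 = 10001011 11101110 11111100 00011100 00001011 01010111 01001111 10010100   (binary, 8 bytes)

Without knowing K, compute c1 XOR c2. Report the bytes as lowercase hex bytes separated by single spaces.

fb f5 8a 9d d8 ec ff 8d

c1 ⊕ c2 = (M1 ⊕ K) ⊕ (M2 ⊕ K) = M1 ⊕ M2 — the shared key cancels under XOR.
70 xor 8b = fb
1b xor ee = f5
76 xor fc = 8a
81 xor 1c = 9d
d3 xor 0b = d8
bb xor 57 = ec
b0 xor 4f = ff
19 xor 94 = 8d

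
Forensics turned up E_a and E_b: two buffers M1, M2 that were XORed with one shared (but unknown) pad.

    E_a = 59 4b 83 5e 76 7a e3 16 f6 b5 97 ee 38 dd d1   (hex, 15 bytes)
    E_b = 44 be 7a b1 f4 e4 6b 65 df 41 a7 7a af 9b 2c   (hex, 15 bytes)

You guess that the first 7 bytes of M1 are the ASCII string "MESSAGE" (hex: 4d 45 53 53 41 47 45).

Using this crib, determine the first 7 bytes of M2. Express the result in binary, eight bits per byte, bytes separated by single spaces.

First, E_a ⊕ E_b = (M1 ⊕ K) ⊕ (M2 ⊕ K) = M1 ⊕ M2, so the key drops out. Then M2 = (M1 ⊕ M2) ⊕ M1 over the first 7 bytes.
byte 0: (59 ⊕ 44) ⊕ 4d = 1d ⊕ 4d = 50
byte 1: (4b ⊕ be) ⊕ 45 = f5 ⊕ 45 = b0
byte 2: (83 ⊕ 7a) ⊕ 53 = f9 ⊕ 53 = aa
byte 3: (5e ⊕ b1) ⊕ 53 = ef ⊕ 53 = bc
byte 4: (76 ⊕ f4) ⊕ 41 = 82 ⊕ 41 = c3
byte 5: (7a ⊕ e4) ⊕ 47 = 9e ⊕ 47 = d9
byte 6: (e3 ⊕ 6b) ⊕ 45 = 88 ⊕ 45 = cd

01010000 10110000 10101010 10111100 11000011 11011001 11001101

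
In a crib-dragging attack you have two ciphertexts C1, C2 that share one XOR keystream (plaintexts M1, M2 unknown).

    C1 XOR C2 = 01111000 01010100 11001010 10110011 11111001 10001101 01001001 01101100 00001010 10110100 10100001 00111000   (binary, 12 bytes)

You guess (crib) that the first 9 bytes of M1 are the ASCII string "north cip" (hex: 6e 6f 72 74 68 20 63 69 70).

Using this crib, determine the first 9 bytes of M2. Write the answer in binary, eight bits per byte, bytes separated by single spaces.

00010110 00111011 10111000 11000111 10010001 10101101 00101010 00000101 01111010

Since C1 ⊕ C2 = M1 ⊕ M2, XORing with the guessed M1 bytes yields the corresponding M2 bytes: M2 = (C1 ⊕ C2) ⊕ M1.
78 ^ 6e = 16
54 ^ 6f = 3b
ca ^ 72 = b8
b3 ^ 74 = c7
f9 ^ 68 = 91
8d ^ 20 = ad
49 ^ 63 = 2a
6c ^ 69 = 05
0a ^ 70 = 7a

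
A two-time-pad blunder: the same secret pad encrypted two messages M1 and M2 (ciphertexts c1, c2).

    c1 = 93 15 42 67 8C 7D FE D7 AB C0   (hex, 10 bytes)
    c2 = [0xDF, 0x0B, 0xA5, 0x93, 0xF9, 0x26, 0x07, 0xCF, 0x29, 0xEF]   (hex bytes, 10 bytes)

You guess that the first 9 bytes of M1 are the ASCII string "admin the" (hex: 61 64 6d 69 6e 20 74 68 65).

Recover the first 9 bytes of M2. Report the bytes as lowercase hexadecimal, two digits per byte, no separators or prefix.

2d7a8a9d1b7b8d70e7

First, c1 ⊕ c2 = (M1 ⊕ K) ⊕ (M2 ⊕ K) = M1 ⊕ M2, so the key drops out. Then M2 = (M1 ⊕ M2) ⊕ M1 over the first 9 bytes.
byte 0: (93 xor df) xor 61 = 4c xor 61 = 2d
byte 1: (15 xor 0b) xor 64 = 1e xor 64 = 7a
byte 2: (42 xor a5) xor 6d = e7 xor 6d = 8a
byte 3: (67 xor 93) xor 69 = f4 xor 69 = 9d
byte 4: (8c xor f9) xor 6e = 75 xor 6e = 1b
byte 5: (7d xor 26) xor 20 = 5b xor 20 = 7b
byte 6: (fe xor 07) xor 74 = f9 xor 74 = 8d
byte 7: (d7 xor cf) xor 68 = 18 xor 68 = 70
byte 8: (ab xor 29) xor 65 = 82 xor 65 = e7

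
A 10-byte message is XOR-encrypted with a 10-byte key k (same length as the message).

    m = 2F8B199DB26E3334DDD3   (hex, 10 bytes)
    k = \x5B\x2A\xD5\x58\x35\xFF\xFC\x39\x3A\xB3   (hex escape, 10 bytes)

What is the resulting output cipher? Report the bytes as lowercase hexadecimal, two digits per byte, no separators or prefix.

74a1ccc58791cf0de760

XOR is its own inverse, so applying the key byte-wise gives the result directly.
00101111 ⊕ 01011011 = 01110100
10001011 ⊕ 00101010 = 10100001
00011001 ⊕ 11010101 = 11001100
10011101 ⊕ 01011000 = 11000101
10110010 ⊕ 00110101 = 10000111
01101110 ⊕ 11111111 = 10010001
00110011 ⊕ 11111100 = 11001111
00110100 ⊕ 00111001 = 00001101
11011101 ⊕ 00111010 = 11100111
11010011 ⊕ 10110011 = 01100000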